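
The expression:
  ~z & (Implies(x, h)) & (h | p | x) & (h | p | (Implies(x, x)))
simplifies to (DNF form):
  (h & ~z) | (h & p & ~z) | (h & ~x & ~z) | (p & ~x & ~z)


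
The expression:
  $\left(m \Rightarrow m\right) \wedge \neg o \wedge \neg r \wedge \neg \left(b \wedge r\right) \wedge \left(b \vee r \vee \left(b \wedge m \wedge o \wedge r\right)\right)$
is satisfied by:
  {b: True, o: False, r: False}


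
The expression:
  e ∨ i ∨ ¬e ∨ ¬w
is always true.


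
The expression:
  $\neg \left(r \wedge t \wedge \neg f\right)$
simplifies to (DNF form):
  $f \vee \neg r \vee \neg t$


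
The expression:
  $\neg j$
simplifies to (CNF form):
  $\neg j$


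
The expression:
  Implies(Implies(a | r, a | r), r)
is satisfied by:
  {r: True}


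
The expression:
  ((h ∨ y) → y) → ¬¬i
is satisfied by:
  {i: True, h: True, y: False}
  {i: True, h: False, y: False}
  {i: True, y: True, h: True}
  {i: True, y: True, h: False}
  {h: True, y: False, i: False}


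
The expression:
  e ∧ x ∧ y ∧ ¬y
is never true.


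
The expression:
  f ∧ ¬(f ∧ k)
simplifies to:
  f ∧ ¬k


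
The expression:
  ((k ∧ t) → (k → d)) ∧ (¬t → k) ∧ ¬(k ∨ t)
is never true.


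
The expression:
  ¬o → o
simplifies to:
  o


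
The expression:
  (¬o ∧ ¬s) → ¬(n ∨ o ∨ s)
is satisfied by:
  {o: True, s: True, n: False}
  {o: True, s: False, n: False}
  {s: True, o: False, n: False}
  {o: False, s: False, n: False}
  {n: True, o: True, s: True}
  {n: True, o: True, s: False}
  {n: True, s: True, o: False}


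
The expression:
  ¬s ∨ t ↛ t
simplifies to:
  ¬s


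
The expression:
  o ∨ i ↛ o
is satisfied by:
  {i: True, o: True}
  {i: True, o: False}
  {o: True, i: False}


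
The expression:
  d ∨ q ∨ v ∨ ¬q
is always true.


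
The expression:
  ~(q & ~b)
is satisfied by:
  {b: True, q: False}
  {q: False, b: False}
  {q: True, b: True}


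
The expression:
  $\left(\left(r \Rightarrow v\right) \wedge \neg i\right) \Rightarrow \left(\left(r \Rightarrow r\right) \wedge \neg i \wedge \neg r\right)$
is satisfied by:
  {i: True, v: False, r: False}
  {v: False, r: False, i: False}
  {i: True, r: True, v: False}
  {r: True, v: False, i: False}
  {i: True, v: True, r: False}
  {v: True, i: False, r: False}
  {i: True, r: True, v: True}


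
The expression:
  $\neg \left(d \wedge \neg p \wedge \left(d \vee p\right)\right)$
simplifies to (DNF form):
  $p \vee \neg d$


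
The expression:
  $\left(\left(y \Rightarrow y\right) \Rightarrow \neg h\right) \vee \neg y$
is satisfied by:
  {h: False, y: False}
  {y: True, h: False}
  {h: True, y: False}


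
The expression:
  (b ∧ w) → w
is always true.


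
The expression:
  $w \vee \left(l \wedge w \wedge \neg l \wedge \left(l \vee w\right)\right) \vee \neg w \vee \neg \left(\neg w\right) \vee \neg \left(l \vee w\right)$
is always true.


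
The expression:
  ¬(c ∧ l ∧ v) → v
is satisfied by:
  {v: True}


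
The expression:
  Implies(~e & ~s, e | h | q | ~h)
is always true.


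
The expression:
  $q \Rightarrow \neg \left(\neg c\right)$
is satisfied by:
  {c: True, q: False}
  {q: False, c: False}
  {q: True, c: True}


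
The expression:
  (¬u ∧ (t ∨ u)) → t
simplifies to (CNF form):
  True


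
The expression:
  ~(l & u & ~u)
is always true.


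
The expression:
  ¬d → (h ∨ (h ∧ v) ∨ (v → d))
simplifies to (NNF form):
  d ∨ h ∨ ¬v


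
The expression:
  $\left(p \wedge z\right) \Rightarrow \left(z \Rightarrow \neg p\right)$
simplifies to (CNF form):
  $\neg p \vee \neg z$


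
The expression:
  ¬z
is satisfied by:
  {z: False}


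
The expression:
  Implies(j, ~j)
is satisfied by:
  {j: False}


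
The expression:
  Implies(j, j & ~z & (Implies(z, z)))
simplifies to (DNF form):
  ~j | ~z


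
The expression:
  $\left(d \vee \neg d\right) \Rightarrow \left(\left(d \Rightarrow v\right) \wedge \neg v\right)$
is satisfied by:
  {d: False, v: False}


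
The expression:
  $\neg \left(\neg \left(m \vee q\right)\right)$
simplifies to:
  $m \vee q$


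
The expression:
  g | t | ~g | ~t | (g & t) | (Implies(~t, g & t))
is always true.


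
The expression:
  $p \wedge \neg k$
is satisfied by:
  {p: True, k: False}


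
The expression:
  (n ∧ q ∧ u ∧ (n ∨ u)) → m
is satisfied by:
  {m: True, u: False, n: False, q: False}
  {q: False, u: False, m: False, n: False}
  {q: True, m: True, u: False, n: False}
  {q: True, u: False, m: False, n: False}
  {n: True, m: True, q: False, u: False}
  {n: True, q: False, u: False, m: False}
  {n: True, q: True, m: True, u: False}
  {n: True, q: True, u: False, m: False}
  {m: True, u: True, n: False, q: False}
  {u: True, n: False, m: False, q: False}
  {q: True, u: True, m: True, n: False}
  {q: True, u: True, n: False, m: False}
  {m: True, u: True, n: True, q: False}
  {u: True, n: True, q: False, m: False}
  {q: True, u: True, n: True, m: True}


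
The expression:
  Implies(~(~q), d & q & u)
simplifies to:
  ~q | (d & u)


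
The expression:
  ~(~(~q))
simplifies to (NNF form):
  ~q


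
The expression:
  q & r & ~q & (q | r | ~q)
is never true.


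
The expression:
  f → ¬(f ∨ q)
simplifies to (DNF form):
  ¬f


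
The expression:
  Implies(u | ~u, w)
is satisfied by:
  {w: True}


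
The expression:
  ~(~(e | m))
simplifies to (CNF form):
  e | m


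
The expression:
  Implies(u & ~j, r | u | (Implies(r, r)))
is always true.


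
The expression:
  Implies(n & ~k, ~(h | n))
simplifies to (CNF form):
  k | ~n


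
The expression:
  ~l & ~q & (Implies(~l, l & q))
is never true.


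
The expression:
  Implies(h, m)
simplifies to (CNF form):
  m | ~h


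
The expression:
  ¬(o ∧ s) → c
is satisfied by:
  {c: True, s: True, o: True}
  {c: True, s: True, o: False}
  {c: True, o: True, s: False}
  {c: True, o: False, s: False}
  {s: True, o: True, c: False}


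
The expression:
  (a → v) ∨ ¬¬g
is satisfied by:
  {v: True, g: True, a: False}
  {v: True, g: False, a: False}
  {g: True, v: False, a: False}
  {v: False, g: False, a: False}
  {a: True, v: True, g: True}
  {a: True, v: True, g: False}
  {a: True, g: True, v: False}


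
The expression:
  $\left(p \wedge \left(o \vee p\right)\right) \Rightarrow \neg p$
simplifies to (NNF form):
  $\neg p$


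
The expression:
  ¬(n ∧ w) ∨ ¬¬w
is always true.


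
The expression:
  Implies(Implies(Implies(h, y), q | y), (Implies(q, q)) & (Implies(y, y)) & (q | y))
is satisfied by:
  {y: True, q: True, h: False}
  {y: True, h: False, q: False}
  {q: True, h: False, y: False}
  {q: False, h: False, y: False}
  {y: True, q: True, h: True}
  {y: True, h: True, q: False}
  {q: True, h: True, y: False}


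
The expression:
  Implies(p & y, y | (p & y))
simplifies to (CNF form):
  True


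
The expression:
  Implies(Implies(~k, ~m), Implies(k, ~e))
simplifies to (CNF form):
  ~e | ~k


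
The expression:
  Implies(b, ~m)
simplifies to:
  ~b | ~m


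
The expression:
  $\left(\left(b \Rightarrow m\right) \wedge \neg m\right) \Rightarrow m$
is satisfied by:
  {b: True, m: True}
  {b: True, m: False}
  {m: True, b: False}


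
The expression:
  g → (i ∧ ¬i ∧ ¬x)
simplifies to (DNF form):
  ¬g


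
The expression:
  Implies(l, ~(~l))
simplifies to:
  True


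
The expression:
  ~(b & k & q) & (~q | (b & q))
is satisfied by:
  {b: True, k: False, q: False}
  {k: False, q: False, b: False}
  {b: True, k: True, q: False}
  {k: True, b: False, q: False}
  {q: True, b: True, k: False}


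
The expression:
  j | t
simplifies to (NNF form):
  j | t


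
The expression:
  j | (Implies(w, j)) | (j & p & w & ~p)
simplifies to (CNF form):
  j | ~w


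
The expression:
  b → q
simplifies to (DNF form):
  q ∨ ¬b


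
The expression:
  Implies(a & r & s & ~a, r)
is always true.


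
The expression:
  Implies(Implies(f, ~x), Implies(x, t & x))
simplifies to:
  f | t | ~x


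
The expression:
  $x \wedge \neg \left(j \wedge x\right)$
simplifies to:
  $x \wedge \neg j$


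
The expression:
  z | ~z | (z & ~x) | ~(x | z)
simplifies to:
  True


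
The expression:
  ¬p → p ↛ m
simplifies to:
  p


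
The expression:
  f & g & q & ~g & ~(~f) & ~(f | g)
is never true.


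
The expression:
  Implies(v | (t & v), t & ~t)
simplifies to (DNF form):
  ~v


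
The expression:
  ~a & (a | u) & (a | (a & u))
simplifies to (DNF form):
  False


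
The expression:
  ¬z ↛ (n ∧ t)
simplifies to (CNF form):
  ¬z ∧ (¬n ∨ ¬t)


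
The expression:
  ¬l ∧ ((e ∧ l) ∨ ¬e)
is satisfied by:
  {e: False, l: False}


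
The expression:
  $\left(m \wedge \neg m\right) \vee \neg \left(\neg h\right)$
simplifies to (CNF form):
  $h$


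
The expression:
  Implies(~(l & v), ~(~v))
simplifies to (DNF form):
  v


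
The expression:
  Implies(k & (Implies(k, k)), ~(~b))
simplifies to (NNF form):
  b | ~k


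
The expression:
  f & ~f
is never true.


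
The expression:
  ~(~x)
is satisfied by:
  {x: True}


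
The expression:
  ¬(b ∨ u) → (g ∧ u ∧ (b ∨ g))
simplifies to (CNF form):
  b ∨ u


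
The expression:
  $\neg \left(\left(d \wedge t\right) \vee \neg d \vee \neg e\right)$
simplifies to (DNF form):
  $d \wedge e \wedge \neg t$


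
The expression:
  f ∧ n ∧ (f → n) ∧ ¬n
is never true.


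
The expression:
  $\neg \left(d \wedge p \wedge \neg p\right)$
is always true.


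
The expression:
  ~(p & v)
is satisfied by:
  {p: False, v: False}
  {v: True, p: False}
  {p: True, v: False}


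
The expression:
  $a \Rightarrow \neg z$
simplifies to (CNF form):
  $\neg a \vee \neg z$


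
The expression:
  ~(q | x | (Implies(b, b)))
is never true.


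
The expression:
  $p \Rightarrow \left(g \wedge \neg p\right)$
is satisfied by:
  {p: False}


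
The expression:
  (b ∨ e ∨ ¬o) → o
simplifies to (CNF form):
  o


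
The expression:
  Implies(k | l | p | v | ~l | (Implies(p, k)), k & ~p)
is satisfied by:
  {k: True, p: False}


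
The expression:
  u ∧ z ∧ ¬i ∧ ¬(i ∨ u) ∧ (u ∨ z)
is never true.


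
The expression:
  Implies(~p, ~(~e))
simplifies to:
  e | p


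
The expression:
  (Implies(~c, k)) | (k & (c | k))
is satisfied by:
  {k: True, c: True}
  {k: True, c: False}
  {c: True, k: False}


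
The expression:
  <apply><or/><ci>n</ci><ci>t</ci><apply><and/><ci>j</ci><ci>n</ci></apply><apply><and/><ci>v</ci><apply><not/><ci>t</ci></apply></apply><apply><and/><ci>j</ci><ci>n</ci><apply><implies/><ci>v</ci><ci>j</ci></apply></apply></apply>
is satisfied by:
  {n: True, t: True, v: True}
  {n: True, t: True, v: False}
  {n: True, v: True, t: False}
  {n: True, v: False, t: False}
  {t: True, v: True, n: False}
  {t: True, v: False, n: False}
  {v: True, t: False, n: False}


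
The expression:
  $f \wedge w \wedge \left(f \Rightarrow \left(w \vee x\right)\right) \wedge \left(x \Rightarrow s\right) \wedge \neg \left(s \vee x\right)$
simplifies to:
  $f \wedge w \wedge \neg s \wedge \neg x$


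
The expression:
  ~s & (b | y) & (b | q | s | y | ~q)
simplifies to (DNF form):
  (b & ~s) | (y & ~s)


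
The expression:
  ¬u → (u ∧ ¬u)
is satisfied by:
  {u: True}


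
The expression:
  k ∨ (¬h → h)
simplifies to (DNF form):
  h ∨ k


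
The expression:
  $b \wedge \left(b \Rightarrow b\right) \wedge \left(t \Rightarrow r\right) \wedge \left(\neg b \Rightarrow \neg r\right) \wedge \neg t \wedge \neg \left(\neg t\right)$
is never true.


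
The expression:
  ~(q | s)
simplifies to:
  ~q & ~s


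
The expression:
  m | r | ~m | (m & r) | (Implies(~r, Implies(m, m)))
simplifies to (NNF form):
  True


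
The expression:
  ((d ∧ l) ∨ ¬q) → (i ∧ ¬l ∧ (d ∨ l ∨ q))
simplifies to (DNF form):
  (q ∧ ¬d) ∨ (q ∧ ¬l) ∨ (d ∧ i ∧ ¬d) ∨ (d ∧ i ∧ ¬l) ∨ (d ∧ q ∧ ¬d) ∨ (d ∧ q ∧ ¬l) ∨ (i ∧ q ∧ ¬d) ∨ (i ∧ q ∧ ¬l)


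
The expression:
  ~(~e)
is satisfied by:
  {e: True}


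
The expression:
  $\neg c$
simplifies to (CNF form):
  $\neg c$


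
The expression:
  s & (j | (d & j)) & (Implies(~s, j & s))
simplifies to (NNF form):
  j & s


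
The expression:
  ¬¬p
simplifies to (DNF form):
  p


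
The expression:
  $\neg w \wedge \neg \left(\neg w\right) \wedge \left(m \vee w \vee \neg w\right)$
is never true.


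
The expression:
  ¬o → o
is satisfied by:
  {o: True}


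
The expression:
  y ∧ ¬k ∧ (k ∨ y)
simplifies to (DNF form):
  y ∧ ¬k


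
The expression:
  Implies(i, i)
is always true.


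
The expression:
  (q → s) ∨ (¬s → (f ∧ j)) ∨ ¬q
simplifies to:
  s ∨ (f ∧ j) ∨ ¬q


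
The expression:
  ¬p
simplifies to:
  ¬p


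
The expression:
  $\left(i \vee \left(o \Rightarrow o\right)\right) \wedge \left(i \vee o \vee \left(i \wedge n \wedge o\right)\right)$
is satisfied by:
  {i: True, o: True}
  {i: True, o: False}
  {o: True, i: False}


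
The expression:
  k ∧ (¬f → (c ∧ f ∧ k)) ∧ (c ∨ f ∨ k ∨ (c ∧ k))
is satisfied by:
  {f: True, k: True}


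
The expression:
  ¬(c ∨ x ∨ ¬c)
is never true.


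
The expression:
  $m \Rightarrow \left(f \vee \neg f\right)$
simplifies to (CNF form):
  $\text{True}$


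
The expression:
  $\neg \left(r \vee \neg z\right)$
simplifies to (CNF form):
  $z \wedge \neg r$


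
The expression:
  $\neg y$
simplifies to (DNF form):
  $\neg y$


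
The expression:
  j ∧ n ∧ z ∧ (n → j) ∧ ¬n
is never true.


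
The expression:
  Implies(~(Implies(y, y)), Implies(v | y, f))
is always true.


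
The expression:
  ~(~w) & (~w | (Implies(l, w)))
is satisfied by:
  {w: True}


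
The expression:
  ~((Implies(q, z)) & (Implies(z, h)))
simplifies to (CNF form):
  (q | z) & (q | ~h) & (z | ~z) & (~h | ~z)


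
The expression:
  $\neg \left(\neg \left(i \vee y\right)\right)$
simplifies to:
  $i \vee y$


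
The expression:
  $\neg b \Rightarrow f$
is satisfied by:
  {b: True, f: True}
  {b: True, f: False}
  {f: True, b: False}


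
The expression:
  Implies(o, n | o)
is always true.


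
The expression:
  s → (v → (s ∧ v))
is always true.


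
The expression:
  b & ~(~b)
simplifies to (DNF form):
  b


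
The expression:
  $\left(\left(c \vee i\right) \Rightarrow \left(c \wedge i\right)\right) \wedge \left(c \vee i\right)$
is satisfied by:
  {c: True, i: True}


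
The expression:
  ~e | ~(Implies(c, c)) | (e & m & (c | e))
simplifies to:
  m | ~e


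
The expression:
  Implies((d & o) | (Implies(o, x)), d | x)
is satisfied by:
  {x: True, d: True, o: True}
  {x: True, d: True, o: False}
  {x: True, o: True, d: False}
  {x: True, o: False, d: False}
  {d: True, o: True, x: False}
  {d: True, o: False, x: False}
  {o: True, d: False, x: False}


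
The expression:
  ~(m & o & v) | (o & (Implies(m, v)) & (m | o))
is always true.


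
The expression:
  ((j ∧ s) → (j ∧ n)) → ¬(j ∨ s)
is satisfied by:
  {n: False, s: False, j: False}
  {n: True, s: False, j: False}
  {j: True, s: True, n: False}


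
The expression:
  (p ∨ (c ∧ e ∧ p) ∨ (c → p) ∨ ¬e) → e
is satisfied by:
  {e: True}


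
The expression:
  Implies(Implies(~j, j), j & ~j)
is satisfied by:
  {j: False}


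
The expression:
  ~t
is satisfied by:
  {t: False}


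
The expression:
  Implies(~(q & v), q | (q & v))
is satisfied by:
  {q: True}


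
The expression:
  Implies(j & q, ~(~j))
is always true.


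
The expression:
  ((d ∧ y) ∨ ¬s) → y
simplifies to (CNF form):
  s ∨ y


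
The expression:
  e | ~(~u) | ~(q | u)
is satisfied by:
  {u: True, e: True, q: False}
  {u: True, e: False, q: False}
  {e: True, u: False, q: False}
  {u: False, e: False, q: False}
  {u: True, q: True, e: True}
  {u: True, q: True, e: False}
  {q: True, e: True, u: False}


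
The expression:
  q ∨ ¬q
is always true.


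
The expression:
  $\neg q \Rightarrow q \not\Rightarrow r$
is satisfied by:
  {q: True}


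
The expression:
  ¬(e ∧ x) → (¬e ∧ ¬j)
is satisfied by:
  {x: True, e: False, j: False}
  {e: False, j: False, x: False}
  {x: True, e: True, j: False}
  {j: True, x: True, e: True}


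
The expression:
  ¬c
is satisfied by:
  {c: False}


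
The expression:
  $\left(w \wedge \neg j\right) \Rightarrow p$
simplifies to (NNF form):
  $j \vee p \vee \neg w$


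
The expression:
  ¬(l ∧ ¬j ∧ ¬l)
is always true.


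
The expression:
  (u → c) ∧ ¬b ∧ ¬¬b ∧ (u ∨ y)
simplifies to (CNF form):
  False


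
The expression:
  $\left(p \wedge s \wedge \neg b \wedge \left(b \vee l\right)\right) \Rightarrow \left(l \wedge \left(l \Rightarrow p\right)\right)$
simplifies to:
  $\text{True}$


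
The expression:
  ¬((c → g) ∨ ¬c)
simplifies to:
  c ∧ ¬g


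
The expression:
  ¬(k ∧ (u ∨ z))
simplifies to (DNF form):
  (¬u ∧ ¬z) ∨ ¬k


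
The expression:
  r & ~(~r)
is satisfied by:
  {r: True}


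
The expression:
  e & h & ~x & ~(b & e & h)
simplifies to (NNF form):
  e & h & ~b & ~x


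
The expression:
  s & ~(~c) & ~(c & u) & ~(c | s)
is never true.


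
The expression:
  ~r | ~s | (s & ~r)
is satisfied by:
  {s: False, r: False}
  {r: True, s: False}
  {s: True, r: False}


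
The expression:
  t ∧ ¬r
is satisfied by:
  {t: True, r: False}


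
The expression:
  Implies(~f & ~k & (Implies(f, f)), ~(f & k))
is always true.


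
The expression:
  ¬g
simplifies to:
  ¬g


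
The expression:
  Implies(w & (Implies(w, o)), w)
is always true.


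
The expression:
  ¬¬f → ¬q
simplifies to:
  ¬f ∨ ¬q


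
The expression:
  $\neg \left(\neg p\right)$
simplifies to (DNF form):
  $p$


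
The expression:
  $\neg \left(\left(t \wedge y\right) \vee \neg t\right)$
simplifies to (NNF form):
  $t \wedge \neg y$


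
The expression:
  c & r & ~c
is never true.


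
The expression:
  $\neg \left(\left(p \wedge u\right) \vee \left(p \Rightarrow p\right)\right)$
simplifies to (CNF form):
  $\text{False}$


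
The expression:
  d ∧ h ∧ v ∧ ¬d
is never true.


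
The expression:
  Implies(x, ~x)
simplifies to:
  ~x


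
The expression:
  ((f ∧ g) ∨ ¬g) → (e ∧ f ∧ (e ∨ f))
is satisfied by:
  {g: True, e: True, f: False}
  {g: True, f: False, e: False}
  {g: True, e: True, f: True}
  {e: True, f: True, g: False}


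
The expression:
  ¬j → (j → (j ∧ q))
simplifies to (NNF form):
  True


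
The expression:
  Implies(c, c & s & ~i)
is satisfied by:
  {s: True, c: False, i: False}
  {s: False, c: False, i: False}
  {i: True, s: True, c: False}
  {i: True, s: False, c: False}
  {c: True, s: True, i: False}


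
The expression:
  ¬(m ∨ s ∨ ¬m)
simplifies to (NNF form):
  False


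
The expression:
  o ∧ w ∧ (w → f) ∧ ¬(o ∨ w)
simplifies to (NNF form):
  False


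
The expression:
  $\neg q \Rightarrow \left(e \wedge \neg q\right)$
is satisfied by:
  {q: True, e: True}
  {q: True, e: False}
  {e: True, q: False}


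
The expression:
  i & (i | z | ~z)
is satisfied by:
  {i: True}


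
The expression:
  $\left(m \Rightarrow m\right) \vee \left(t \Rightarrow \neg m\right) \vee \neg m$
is always true.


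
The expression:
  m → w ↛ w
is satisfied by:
  {m: False}


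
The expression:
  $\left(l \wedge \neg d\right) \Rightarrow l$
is always true.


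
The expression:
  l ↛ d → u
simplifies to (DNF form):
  d ∨ u ∨ ¬l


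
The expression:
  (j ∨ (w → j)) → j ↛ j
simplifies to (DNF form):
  w ∧ ¬j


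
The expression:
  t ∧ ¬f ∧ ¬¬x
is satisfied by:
  {t: True, x: True, f: False}


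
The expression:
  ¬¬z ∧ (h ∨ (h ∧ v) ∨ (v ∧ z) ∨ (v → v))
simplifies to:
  z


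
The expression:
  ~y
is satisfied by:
  {y: False}


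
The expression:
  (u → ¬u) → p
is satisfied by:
  {u: True, p: True}
  {u: True, p: False}
  {p: True, u: False}


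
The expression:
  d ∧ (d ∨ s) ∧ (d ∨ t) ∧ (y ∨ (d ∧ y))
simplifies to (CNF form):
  d ∧ y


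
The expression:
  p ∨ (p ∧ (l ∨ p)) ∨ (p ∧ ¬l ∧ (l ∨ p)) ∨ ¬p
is always true.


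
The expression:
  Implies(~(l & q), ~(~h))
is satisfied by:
  {l: True, h: True, q: True}
  {l: True, h: True, q: False}
  {h: True, q: True, l: False}
  {h: True, q: False, l: False}
  {l: True, q: True, h: False}


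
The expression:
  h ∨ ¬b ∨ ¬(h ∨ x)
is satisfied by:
  {h: True, x: False, b: False}
  {h: False, x: False, b: False}
  {b: True, h: True, x: False}
  {b: True, h: False, x: False}
  {x: True, h: True, b: False}
  {x: True, h: False, b: False}
  {x: True, b: True, h: True}


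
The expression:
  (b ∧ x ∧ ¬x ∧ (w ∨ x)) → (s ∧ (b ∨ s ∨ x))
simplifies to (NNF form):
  True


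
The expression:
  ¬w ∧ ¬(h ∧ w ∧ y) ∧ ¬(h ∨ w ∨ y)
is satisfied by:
  {y: False, w: False, h: False}


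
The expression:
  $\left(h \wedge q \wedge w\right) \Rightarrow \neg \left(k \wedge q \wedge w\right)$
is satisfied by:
  {w: False, k: False, q: False, h: False}
  {h: True, w: False, k: False, q: False}
  {q: True, w: False, k: False, h: False}
  {h: True, q: True, w: False, k: False}
  {k: True, h: False, w: False, q: False}
  {h: True, k: True, w: False, q: False}
  {q: True, k: True, h: False, w: False}
  {h: True, q: True, k: True, w: False}
  {w: True, q: False, k: False, h: False}
  {h: True, w: True, q: False, k: False}
  {q: True, w: True, h: False, k: False}
  {h: True, q: True, w: True, k: False}
  {k: True, w: True, q: False, h: False}
  {h: True, k: True, w: True, q: False}
  {q: True, k: True, w: True, h: False}


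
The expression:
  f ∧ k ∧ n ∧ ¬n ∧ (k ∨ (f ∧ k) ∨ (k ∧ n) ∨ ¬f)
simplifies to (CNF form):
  False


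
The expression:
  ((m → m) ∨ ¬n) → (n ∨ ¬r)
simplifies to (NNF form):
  n ∨ ¬r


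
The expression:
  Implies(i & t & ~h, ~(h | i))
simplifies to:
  h | ~i | ~t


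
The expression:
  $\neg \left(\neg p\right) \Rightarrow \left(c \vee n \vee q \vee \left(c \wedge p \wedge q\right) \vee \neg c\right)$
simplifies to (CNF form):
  $\text{True}$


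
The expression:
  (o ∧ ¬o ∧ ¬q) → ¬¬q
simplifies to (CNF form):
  True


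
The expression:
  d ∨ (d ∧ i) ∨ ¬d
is always true.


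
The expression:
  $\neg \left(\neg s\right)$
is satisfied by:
  {s: True}


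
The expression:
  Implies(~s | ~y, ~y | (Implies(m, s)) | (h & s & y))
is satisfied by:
  {s: True, m: False, y: False}
  {m: False, y: False, s: False}
  {s: True, y: True, m: False}
  {y: True, m: False, s: False}
  {s: True, m: True, y: False}
  {m: True, s: False, y: False}
  {s: True, y: True, m: True}


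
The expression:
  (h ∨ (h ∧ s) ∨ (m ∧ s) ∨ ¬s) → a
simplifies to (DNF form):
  a ∨ (s ∧ ¬h ∧ ¬m)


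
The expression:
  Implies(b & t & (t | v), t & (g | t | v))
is always true.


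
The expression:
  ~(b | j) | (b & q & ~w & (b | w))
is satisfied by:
  {q: True, w: False, b: False, j: False}
  {q: False, w: False, b: False, j: False}
  {w: True, q: True, j: False, b: False}
  {w: True, j: False, q: False, b: False}
  {b: True, q: True, j: False, w: False}
  {j: True, b: True, q: True, w: False}


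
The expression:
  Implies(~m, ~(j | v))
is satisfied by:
  {m: True, j: False, v: False}
  {m: True, v: True, j: False}
  {m: True, j: True, v: False}
  {m: True, v: True, j: True}
  {v: False, j: False, m: False}


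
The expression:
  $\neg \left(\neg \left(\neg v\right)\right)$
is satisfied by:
  {v: False}


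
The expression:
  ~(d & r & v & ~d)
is always true.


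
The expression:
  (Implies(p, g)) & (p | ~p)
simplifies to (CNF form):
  g | ~p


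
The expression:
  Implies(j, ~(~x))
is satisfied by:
  {x: True, j: False}
  {j: False, x: False}
  {j: True, x: True}


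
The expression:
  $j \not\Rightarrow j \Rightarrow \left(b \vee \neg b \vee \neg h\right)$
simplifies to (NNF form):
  $\text{True}$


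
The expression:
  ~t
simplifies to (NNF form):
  ~t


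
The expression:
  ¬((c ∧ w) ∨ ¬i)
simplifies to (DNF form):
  (i ∧ ¬c) ∨ (i ∧ ¬w)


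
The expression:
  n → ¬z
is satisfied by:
  {z: False, n: False}
  {n: True, z: False}
  {z: True, n: False}


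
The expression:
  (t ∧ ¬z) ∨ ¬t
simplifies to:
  ¬t ∨ ¬z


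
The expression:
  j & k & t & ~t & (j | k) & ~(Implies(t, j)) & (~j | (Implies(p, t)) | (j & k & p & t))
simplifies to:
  False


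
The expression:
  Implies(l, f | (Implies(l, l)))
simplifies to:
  True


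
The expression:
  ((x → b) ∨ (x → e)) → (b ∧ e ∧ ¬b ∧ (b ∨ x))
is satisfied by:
  {x: True, e: False, b: False}


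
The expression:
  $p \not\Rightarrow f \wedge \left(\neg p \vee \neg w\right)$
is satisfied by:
  {p: True, w: False, f: False}


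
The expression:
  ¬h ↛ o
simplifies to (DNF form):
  o ∨ ¬h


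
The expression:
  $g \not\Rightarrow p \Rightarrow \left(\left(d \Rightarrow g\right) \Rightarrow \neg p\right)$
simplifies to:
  $\text{True}$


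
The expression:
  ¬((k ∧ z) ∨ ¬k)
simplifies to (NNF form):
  k ∧ ¬z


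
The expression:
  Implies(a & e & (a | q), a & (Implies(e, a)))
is always true.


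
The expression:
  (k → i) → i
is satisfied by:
  {i: True, k: True}
  {i: True, k: False}
  {k: True, i: False}


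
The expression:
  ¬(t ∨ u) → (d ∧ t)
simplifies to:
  t ∨ u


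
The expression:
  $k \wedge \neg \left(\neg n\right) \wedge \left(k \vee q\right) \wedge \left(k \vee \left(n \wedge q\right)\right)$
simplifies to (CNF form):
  $k \wedge n$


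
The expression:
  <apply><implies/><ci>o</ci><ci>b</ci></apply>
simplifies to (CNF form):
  <apply><or/><ci>b</ci><apply><not/><ci>o</ci></apply></apply>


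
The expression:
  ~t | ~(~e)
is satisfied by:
  {e: True, t: False}
  {t: False, e: False}
  {t: True, e: True}


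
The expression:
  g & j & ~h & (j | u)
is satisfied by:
  {j: True, g: True, h: False}


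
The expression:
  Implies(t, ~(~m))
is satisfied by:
  {m: True, t: False}
  {t: False, m: False}
  {t: True, m: True}


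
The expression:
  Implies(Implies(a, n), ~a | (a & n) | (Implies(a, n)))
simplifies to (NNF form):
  True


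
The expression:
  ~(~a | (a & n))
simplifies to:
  a & ~n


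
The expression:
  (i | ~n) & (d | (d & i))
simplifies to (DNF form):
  (d & i) | (d & ~n)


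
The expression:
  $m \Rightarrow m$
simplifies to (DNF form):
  $\text{True}$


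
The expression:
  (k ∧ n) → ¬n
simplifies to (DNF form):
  ¬k ∨ ¬n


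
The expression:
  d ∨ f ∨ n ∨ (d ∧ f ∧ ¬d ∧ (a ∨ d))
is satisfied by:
  {n: True, d: True, f: True}
  {n: True, d: True, f: False}
  {n: True, f: True, d: False}
  {n: True, f: False, d: False}
  {d: True, f: True, n: False}
  {d: True, f: False, n: False}
  {f: True, d: False, n: False}


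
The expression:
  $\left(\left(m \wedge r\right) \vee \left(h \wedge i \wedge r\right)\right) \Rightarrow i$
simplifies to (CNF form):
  $i \vee \neg m \vee \neg r$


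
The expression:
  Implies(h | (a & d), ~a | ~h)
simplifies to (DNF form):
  ~a | ~h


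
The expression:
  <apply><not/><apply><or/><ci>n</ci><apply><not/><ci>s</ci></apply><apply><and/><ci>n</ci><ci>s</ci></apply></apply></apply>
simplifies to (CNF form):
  <apply><and/><ci>s</ci><apply><not/><ci>n</ci></apply></apply>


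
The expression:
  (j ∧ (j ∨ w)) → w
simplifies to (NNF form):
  w ∨ ¬j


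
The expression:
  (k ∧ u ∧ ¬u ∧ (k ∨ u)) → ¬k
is always true.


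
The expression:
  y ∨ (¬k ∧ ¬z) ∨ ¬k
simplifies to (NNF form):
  y ∨ ¬k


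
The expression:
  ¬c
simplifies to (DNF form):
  ¬c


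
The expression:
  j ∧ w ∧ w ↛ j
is never true.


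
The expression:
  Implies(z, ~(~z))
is always true.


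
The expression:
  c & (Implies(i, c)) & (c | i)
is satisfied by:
  {c: True}


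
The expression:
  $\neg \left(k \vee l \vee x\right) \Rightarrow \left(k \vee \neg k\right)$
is always true.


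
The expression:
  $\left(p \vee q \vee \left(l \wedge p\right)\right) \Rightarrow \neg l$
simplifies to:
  $\left(\neg p \wedge \neg q\right) \vee \neg l$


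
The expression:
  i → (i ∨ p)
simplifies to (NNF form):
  True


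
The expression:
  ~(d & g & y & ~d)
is always true.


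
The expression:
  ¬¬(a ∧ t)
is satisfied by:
  {t: True, a: True}


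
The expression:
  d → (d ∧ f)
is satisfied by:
  {f: True, d: False}
  {d: False, f: False}
  {d: True, f: True}


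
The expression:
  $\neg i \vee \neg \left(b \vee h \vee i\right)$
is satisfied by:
  {i: False}


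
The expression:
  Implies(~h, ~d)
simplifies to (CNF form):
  h | ~d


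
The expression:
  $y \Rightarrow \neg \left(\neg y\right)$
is always true.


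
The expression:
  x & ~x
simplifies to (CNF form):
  False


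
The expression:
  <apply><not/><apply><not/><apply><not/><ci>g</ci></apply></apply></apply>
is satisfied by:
  {g: False}


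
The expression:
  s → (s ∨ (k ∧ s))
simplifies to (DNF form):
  True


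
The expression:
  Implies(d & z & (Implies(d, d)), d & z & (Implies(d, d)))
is always true.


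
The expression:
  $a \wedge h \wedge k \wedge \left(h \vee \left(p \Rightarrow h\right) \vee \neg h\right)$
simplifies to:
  $a \wedge h \wedge k$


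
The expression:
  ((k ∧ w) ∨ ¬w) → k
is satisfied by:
  {k: True, w: True}
  {k: True, w: False}
  {w: True, k: False}


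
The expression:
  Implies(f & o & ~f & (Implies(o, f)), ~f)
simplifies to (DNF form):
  True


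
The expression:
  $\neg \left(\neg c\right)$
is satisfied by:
  {c: True}


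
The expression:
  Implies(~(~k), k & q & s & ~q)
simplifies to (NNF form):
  ~k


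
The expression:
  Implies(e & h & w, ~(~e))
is always true.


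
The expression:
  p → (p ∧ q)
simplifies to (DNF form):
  q ∨ ¬p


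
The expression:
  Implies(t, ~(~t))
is always true.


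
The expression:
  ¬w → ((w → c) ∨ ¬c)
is always true.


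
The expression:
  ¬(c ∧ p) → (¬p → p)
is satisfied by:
  {p: True}


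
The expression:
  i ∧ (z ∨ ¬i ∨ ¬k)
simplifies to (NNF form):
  i ∧ (z ∨ ¬k)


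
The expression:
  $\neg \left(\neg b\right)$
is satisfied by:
  {b: True}


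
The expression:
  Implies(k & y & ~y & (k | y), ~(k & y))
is always true.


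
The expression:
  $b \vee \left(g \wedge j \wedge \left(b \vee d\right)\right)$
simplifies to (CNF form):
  $\left(b \vee d\right) \wedge \left(b \vee g\right) \wedge \left(b \vee j\right)$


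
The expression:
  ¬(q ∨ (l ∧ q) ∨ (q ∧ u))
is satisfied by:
  {q: False}


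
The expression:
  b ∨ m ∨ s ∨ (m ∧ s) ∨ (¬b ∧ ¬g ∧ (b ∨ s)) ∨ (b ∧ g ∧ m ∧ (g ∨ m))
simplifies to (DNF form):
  b ∨ m ∨ s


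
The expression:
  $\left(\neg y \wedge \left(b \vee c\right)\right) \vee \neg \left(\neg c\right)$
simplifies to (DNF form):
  $c \vee \left(b \wedge \neg y\right)$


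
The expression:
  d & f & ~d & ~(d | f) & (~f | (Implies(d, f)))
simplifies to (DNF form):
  False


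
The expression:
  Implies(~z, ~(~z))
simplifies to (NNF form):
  z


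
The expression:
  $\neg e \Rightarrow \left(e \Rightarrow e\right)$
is always true.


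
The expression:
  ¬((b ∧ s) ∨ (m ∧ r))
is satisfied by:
  {m: False, s: False, b: False, r: False}
  {r: True, m: False, s: False, b: False}
  {b: True, m: False, s: False, r: False}
  {r: True, b: True, m: False, s: False}
  {s: True, r: False, m: False, b: False}
  {r: True, s: True, m: False, b: False}
  {m: True, r: False, s: False, b: False}
  {b: True, m: True, r: False, s: False}
  {s: True, m: True, r: False, b: False}


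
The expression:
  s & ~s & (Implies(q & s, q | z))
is never true.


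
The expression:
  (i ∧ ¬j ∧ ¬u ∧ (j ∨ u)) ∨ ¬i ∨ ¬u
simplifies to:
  ¬i ∨ ¬u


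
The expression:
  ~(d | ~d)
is never true.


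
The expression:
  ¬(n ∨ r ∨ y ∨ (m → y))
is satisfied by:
  {m: True, n: False, y: False, r: False}


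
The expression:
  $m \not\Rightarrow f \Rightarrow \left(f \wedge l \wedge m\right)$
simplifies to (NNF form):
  $f \vee \neg m$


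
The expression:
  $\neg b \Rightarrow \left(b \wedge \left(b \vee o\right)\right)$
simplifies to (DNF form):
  $b$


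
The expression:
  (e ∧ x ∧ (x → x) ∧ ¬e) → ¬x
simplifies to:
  True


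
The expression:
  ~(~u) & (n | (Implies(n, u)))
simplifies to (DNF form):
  u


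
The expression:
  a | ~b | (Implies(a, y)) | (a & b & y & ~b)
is always true.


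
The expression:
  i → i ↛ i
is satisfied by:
  {i: False}


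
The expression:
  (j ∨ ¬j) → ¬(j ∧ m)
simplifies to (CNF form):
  ¬j ∨ ¬m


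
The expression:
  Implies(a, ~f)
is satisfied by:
  {a: False, f: False}
  {f: True, a: False}
  {a: True, f: False}


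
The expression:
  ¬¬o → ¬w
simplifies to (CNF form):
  ¬o ∨ ¬w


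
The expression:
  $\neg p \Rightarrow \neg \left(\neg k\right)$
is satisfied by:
  {k: True, p: True}
  {k: True, p: False}
  {p: True, k: False}


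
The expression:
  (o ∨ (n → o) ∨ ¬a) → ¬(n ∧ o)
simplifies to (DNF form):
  ¬n ∨ ¬o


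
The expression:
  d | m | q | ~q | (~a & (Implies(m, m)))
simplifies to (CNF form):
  True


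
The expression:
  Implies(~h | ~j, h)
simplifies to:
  h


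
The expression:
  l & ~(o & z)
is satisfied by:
  {l: True, o: False, z: False}
  {z: True, l: True, o: False}
  {o: True, l: True, z: False}


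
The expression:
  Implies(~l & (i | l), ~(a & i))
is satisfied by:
  {l: True, a: False, i: False}
  {l: False, a: False, i: False}
  {i: True, l: True, a: False}
  {i: True, l: False, a: False}
  {a: True, l: True, i: False}
  {a: True, l: False, i: False}
  {a: True, i: True, l: True}


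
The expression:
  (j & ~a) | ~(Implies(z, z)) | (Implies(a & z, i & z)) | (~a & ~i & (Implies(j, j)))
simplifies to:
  i | ~a | ~z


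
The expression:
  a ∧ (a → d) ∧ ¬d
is never true.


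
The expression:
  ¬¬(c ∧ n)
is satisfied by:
  {c: True, n: True}


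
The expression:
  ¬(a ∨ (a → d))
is never true.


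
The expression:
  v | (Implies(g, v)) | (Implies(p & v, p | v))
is always true.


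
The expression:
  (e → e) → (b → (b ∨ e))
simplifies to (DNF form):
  True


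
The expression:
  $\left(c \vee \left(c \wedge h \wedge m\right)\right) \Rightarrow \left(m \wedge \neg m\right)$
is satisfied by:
  {c: False}


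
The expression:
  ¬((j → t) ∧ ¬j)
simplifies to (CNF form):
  j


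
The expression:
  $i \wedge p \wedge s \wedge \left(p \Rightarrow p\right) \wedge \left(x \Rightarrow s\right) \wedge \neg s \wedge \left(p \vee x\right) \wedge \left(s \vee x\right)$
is never true.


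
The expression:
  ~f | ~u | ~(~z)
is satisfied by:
  {z: True, u: False, f: False}
  {u: False, f: False, z: False}
  {f: True, z: True, u: False}
  {f: True, u: False, z: False}
  {z: True, u: True, f: False}
  {u: True, z: False, f: False}
  {f: True, u: True, z: True}


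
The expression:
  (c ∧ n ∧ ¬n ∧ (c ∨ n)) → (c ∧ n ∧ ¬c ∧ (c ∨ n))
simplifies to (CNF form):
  True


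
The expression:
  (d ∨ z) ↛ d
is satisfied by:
  {z: True, d: False}


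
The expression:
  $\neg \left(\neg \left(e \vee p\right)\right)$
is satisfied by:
  {e: True, p: True}
  {e: True, p: False}
  {p: True, e: False}


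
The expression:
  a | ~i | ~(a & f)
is always true.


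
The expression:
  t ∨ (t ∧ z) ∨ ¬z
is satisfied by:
  {t: True, z: False}
  {z: False, t: False}
  {z: True, t: True}


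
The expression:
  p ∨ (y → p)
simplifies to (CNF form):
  p ∨ ¬y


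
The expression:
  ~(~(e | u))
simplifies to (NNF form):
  e | u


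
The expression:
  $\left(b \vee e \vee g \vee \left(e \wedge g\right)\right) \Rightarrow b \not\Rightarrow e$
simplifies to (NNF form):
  $\neg e \wedge \left(b \vee \neg g\right)$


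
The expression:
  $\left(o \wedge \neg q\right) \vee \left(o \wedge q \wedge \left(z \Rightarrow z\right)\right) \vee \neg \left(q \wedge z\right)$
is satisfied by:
  {o: True, q: False, z: False}
  {q: False, z: False, o: False}
  {z: True, o: True, q: False}
  {z: True, q: False, o: False}
  {o: True, q: True, z: False}
  {q: True, o: False, z: False}
  {z: True, q: True, o: True}


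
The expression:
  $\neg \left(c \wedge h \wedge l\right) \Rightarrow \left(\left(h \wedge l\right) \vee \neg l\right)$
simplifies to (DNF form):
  $h \vee \neg l$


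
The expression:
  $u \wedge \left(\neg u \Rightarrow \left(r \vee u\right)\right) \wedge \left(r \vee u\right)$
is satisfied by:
  {u: True}


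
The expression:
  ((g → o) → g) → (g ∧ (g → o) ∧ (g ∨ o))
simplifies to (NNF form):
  o ∨ ¬g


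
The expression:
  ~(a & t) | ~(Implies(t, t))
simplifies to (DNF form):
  ~a | ~t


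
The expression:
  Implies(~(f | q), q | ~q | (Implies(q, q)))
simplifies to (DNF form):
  True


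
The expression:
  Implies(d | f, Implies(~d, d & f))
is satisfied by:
  {d: True, f: False}
  {f: False, d: False}
  {f: True, d: True}


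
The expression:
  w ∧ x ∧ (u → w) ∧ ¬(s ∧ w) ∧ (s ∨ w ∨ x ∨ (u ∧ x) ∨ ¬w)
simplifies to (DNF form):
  w ∧ x ∧ ¬s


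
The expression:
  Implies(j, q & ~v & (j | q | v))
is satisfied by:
  {q: True, j: False, v: False}
  {q: False, j: False, v: False}
  {v: True, q: True, j: False}
  {v: True, q: False, j: False}
  {j: True, q: True, v: False}


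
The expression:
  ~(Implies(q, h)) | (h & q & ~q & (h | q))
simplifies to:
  q & ~h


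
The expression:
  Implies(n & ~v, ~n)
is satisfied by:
  {v: True, n: False}
  {n: False, v: False}
  {n: True, v: True}


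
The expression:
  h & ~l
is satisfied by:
  {h: True, l: False}
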